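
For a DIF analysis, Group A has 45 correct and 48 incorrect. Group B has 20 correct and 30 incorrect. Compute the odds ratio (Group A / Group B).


Odds_A = 45/48 = 0.9375
Odds_B = 20/30 = 0.6667
OR = Odds_A / Odds_B = 0.9375 / 0.6667
Exactly, OR = (45 * 30) / (48 * 20) = 1350 / 960
OR = 1.4062

1.4062


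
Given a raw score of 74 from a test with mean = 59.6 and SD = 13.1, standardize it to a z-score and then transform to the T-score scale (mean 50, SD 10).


z = (X - mean) / SD = (74 - 59.6) / 13.1
z = 14.4 / 13.1
z = 1.0992
T-score = T = 50 + 10z
Carry z at full precision (z = 14.4 / 13.1) into the conversion:
T-score = 50 + 10 * (14.4 / 13.1) = 50 + 144 / 13.1
T-score = 50 + 10.9924
T-score = 60.9924

60.9924


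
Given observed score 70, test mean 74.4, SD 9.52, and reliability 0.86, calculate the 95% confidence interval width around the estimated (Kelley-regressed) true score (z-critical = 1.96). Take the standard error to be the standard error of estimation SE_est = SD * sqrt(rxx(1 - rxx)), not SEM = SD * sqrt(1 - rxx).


True score estimate = 0.86*70 + 0.14*74.4 = 70.616
SE_est = SD * sqrt(rxx * (1 - rxx)) = 9.52 * sqrt(0.86 * 0.14) = 9.52 * sqrt(0.1204) = 3.303317
CI = T_est +/- z * SE_est, so width = 2 * z * SE_est = 2 * 1.96 * 3.303317
Width = 12.949

12.949


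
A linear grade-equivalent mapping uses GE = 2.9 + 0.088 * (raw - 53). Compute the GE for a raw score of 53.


raw - median = 53 - 53 = 0
slope * diff = 0.088 * 0 = 0.0
GE = 2.9 + 0.0
GE = 2.9

2.9


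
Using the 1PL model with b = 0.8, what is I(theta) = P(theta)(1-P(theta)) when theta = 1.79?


P = 1/(1+exp(-(1.79-0.8))) = 0.7291
I = P*(1-P) = 0.7291 * 0.2709
I = 0.1975

0.1975


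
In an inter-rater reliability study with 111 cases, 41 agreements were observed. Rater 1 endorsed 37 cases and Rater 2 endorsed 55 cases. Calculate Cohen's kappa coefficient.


P_o = 41/111 = 0.369369
P_e = (37*55 + 74*56) / 12321 = 0.501502
kappa = (P_o - P_e) / (1 - P_e)
kappa = (0.369369 - 0.501502) / (1 - 0.501502)
kappa = -0.2651

-0.2651


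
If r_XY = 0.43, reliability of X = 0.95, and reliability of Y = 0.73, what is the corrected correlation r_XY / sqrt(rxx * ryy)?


r_corrected = rxy / sqrt(rxx * ryy)
= 0.43 / sqrt(0.95 * 0.73)
= 0.43 / sqrt(0.6935)
= 0.43 / 0.832766
r_corrected = 0.5164

0.5164


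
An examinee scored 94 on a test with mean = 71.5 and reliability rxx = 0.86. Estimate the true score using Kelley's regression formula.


T_est = rxx * X + (1 - rxx) * mean
T_est = 0.86 * 94 + 0.14 * 71.5
T_est = 80.84 + 10.01
T_est = 90.85

90.85


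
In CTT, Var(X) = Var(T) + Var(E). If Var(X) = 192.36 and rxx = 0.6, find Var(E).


var_true = rxx * var_obs = 0.6 * 192.36 = 115.416
var_error = var_obs - var_true
var_error = 192.36 - 115.416
var_error = 76.944

76.944


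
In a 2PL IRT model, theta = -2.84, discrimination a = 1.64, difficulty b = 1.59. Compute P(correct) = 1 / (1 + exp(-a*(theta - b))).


a*(theta - b) = 1.64 * (-2.84 - 1.59) = -7.2652
exp(--7.2652) = 1429.6715
P = 1 / (1 + 1429.6715)
P = 0.0007

0.0007


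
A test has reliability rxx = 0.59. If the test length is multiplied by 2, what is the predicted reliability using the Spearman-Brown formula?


r_new = (n * rxx) / (1 + (n-1) * rxx)
r_new = (2 * 0.59) / (1 + 1 * 0.59)
r_new = 1.18 / 1.59
r_new = 0.7421

0.7421


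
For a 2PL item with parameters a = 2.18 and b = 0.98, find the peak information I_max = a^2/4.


For 2PL, max info at theta = b = 0.98
I_max = a^2 / 4 = 2.18^2 / 4
= 4.7524 / 4
I_max = 1.1881

1.1881


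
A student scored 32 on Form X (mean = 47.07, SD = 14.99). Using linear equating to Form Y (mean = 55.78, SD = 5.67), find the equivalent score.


slope = SD_Y / SD_X = 5.67 / 14.99 ~ 0.3783
intercept = mean_Y - slope * mean_X = 55.78 - (5.67 / 14.99) * 47.07 ~ 37.9757
Y = slope * X + intercept. To avoid rounding drift from the rounded slope/intercept, evaluate the equivalent form Y = mean_Y + SD_Y * (X - mean_X) / SD_X at full precision:
Y = 55.78 + 5.67 * (32 - 47.07) / 14.99
Y = 55.78 - 5.67 * 15.07 / 14.99
Y = 55.78 - 85.4469 / 14.99
Y = 55.78 - 5.7003
Y = 50.0797

50.0797


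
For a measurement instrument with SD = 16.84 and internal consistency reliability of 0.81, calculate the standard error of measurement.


SEM = SD * sqrt(1 - rxx)
SEM = 16.84 * sqrt(1 - 0.81)
SEM = 16.84 * sqrt(0.19) = 16.84 * 0.43589
SEM = 7.3404

7.3404


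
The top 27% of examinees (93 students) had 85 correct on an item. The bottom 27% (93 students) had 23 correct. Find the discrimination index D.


p_upper = 85/93 = 0.914
p_lower = 23/93 = 0.2473
D = 0.914 - 0.2473 = 0.6667

0.6667


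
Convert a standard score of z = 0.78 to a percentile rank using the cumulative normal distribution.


CDF(z) = 0.5 * (1 + erf(z/sqrt(2)))
erf(0.5515) = 0.5646
CDF = 0.7823
Percentile rank = 0.7823 * 100 = 78.23

78.23


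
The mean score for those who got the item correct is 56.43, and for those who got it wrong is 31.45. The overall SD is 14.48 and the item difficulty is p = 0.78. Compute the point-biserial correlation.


q = 1 - p = 0.22
rpb = ((M1 - M0) / SD) * sqrt(p * q)
rpb = ((56.43 - 31.45) / 14.48) * sqrt(0.78 * 0.22)
rpb = 0.7146

0.7146


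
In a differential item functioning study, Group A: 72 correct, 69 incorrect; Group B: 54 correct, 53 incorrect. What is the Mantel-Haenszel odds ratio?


Odds_A = 72/69 = 1.0435
Odds_B = 54/53 = 1.0189
OR = Odds_A / Odds_B = 1.0435 / 1.0189
Exactly, OR = (72 * 53) / (69 * 54) = 3816 / 3726
OR = 1.0242

1.0242


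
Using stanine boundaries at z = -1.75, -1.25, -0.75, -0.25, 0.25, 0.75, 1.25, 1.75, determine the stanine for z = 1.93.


Stanine boundaries: [-1.75, -1.25, -0.75, -0.25, 0.25, 0.75, 1.25, 1.75]
z = 1.93
Check each boundary:
  z >= -1.75 -> could be stanine 2
  z >= -1.25 -> could be stanine 3
  z >= -0.75 -> could be stanine 4
  z >= -0.25 -> could be stanine 5
  z >= 0.25 -> could be stanine 6
  z >= 0.75 -> could be stanine 7
  z >= 1.25 -> could be stanine 8
  z >= 1.75 -> could be stanine 9
Highest qualifying boundary gives stanine = 9

9


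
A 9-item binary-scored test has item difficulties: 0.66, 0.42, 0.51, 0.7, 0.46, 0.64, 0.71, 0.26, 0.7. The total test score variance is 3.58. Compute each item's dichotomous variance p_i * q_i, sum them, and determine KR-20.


For each item, compute p_i * q_i:
  Item 1: 0.66 * 0.34 = 0.2244
  Item 2: 0.42 * 0.58 = 0.2436
  Item 3: 0.51 * 0.49 = 0.2499
  Item 4: 0.7 * 0.3 = 0.21
  Item 5: 0.46 * 0.54 = 0.2484
  Item 6: 0.64 * 0.36 = 0.2304
  Item 7: 0.71 * 0.29 = 0.2059
  Item 8: 0.26 * 0.74 = 0.1924
  Item 9: 0.7 * 0.3 = 0.21
Sum(p_i * q_i) = 0.2244 + 0.2436 + 0.2499 + 0.21 + 0.2484 + 0.2304 + 0.2059 + 0.1924 + 0.21 = 2.015
KR-20 = (k/(k-1)) * (1 - Sum(p_i*q_i) / Var_total)
= (9/8) * (1 - 2.015/3.58)
= 1.125 * 0.4372
KR-20 = 0.4918

0.4918


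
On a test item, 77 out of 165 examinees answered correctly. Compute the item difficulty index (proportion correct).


Item difficulty p = number correct / total examinees
p = 77 / 165
p = 0.4667

0.4667


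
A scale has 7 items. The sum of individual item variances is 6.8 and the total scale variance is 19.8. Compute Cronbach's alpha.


alpha = (k/(k-1)) * (1 - sum(si^2)/s_total^2)
= (7/6) * (1 - 6.8/19.8)
alpha = 0.766

0.766


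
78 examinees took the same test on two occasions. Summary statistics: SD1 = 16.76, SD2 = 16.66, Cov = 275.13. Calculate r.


r = cov(X,Y) / (SD_X * SD_Y)
r = 275.13 / (16.76 * 16.66)
r = 275.13 / 279.2216
r = 0.9853

0.9853


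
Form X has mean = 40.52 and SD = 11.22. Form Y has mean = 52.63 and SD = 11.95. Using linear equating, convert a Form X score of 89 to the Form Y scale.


slope = SD_Y / SD_X = 11.95 / 11.22 ~ 1.0651
intercept = mean_Y - slope * mean_X = 52.63 - (11.95 / 11.22) * 40.52 ~ 9.4737
Y = slope * X + intercept. To avoid rounding drift from the rounded slope/intercept, evaluate the equivalent form Y = mean_Y + SD_Y * (X - mean_X) / SD_X at full precision:
Y = 52.63 + 11.95 * (89 - 40.52) / 11.22
Y = 52.63 + 11.95 * 48.48 / 11.22
Y = 52.63 + 579.336 / 11.22
Y = 52.63 + 51.6342
Y = 104.2642

104.2642


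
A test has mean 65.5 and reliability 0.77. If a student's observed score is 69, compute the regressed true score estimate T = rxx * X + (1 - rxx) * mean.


T_est = rxx * X + (1 - rxx) * mean
T_est = 0.77 * 69 + 0.23 * 65.5
T_est = 53.13 + 15.065
T_est = 68.195

68.195


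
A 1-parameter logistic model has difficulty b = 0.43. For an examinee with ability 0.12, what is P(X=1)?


theta - b = 0.12 - 0.43 = -0.31
exp(-(theta - b)) = exp(0.31) = 1.3634
P = 1 / (1 + 1.3634)
P = 0.4231

0.4231


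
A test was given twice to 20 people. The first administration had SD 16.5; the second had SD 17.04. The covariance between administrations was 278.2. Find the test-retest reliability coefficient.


r = cov(X,Y) / (SD_X * SD_Y)
r = 278.2 / (16.5 * 17.04)
r = 278.2 / 281.16
r = 0.9895

0.9895


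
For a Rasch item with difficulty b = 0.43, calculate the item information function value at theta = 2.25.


P = 1/(1+exp(-(2.25-0.43))) = 0.8606
I = P*(1-P) = 0.8606 * 0.1394
I = 0.12

0.12


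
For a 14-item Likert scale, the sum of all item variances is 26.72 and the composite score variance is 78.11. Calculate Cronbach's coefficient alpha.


alpha = (k/(k-1)) * (1 - sum(si^2)/s_total^2)
= (14/13) * (1 - 26.72/78.11)
alpha = 0.7085

0.7085


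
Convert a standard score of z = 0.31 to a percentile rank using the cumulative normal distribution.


CDF(z) = 0.5 * (1 + erf(z/sqrt(2)))
erf(0.2192) = 0.2434
CDF = 0.6217
Percentile rank = 0.6217 * 100 = 62.17

62.17


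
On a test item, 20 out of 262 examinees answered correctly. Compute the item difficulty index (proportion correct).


Item difficulty p = number correct / total examinees
p = 20 / 262
p = 0.0763

0.0763


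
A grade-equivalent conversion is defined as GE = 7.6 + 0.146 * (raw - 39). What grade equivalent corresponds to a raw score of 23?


raw - median = 23 - 39 = -16
slope * diff = 0.146 * -16 = -2.336
GE = 7.6 + -2.336
GE = 5.264

5.264


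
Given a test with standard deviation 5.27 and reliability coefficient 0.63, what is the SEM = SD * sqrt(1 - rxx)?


SEM = SD * sqrt(1 - rxx)
SEM = 5.27 * sqrt(1 - 0.63)
SEM = 5.27 * sqrt(0.37) = 5.27 * 0.608276
SEM = 3.2056

3.2056


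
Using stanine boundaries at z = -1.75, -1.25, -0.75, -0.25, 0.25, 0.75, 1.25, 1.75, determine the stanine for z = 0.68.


Stanine boundaries: [-1.75, -1.25, -0.75, -0.25, 0.25, 0.75, 1.25, 1.75]
z = 0.68
Check each boundary:
  z >= -1.75 -> could be stanine 2
  z >= -1.25 -> could be stanine 3
  z >= -0.75 -> could be stanine 4
  z >= -0.25 -> could be stanine 5
  z >= 0.25 -> could be stanine 6
  z < 0.75
  z < 1.25
  z < 1.75
Highest qualifying boundary gives stanine = 6

6


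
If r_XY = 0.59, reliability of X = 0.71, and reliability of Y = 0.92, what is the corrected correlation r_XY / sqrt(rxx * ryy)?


r_corrected = rxy / sqrt(rxx * ryy)
= 0.59 / sqrt(0.71 * 0.92)
= 0.59 / sqrt(0.6532)
= 0.59 / 0.808208
r_corrected = 0.73

0.73


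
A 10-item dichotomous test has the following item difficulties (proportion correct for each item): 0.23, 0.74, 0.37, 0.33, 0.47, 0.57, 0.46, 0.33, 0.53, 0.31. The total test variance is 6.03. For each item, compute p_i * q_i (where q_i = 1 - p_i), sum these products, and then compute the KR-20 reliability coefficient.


For each item, compute p_i * q_i:
  Item 1: 0.23 * 0.77 = 0.1771
  Item 2: 0.74 * 0.26 = 0.1924
  Item 3: 0.37 * 0.63 = 0.2331
  Item 4: 0.33 * 0.67 = 0.2211
  Item 5: 0.47 * 0.53 = 0.2491
  Item 6: 0.57 * 0.43 = 0.2451
  Item 7: 0.46 * 0.54 = 0.2484
  Item 8: 0.33 * 0.67 = 0.2211
  Item 9: 0.53 * 0.47 = 0.2491
  Item 10: 0.31 * 0.69 = 0.2139
Sum(p_i * q_i) = 0.1771 + 0.1924 + 0.2331 + 0.2211 + 0.2491 + 0.2451 + 0.2484 + 0.2211 + 0.2491 + 0.2139 = 2.2504
KR-20 = (k/(k-1)) * (1 - Sum(p_i*q_i) / Var_total)
= (10/9) * (1 - 2.2504/6.03)
= 1.1111 * 0.6268
KR-20 = 0.6964

0.6964


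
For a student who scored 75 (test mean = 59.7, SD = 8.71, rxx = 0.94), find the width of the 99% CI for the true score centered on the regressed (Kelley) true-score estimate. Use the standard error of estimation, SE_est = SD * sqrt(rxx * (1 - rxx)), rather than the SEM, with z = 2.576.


True score estimate = 0.94*75 + 0.06*59.7 = 74.082
SE_est = SD * sqrt(rxx * (1 - rxx)) = 8.71 * sqrt(0.94 * 0.06) = 8.71 * sqrt(0.0564) = 2.06851
CI = T_est +/- z * SE_est, so width = 2 * z * SE_est = 2 * 2.576 * 2.06851
Width = 10.657

10.657


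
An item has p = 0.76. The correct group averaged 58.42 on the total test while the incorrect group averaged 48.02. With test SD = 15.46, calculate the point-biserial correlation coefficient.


q = 1 - p = 0.24
rpb = ((M1 - M0) / SD) * sqrt(p * q)
rpb = ((58.42 - 48.02) / 15.46) * sqrt(0.76 * 0.24)
rpb = 0.2873

0.2873


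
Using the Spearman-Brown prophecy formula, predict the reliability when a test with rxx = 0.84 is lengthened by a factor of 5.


r_new = (n * rxx) / (1 + (n-1) * rxx)
r_new = (5 * 0.84) / (1 + 4 * 0.84)
r_new = 4.2 / 4.36
r_new = 0.9633

0.9633


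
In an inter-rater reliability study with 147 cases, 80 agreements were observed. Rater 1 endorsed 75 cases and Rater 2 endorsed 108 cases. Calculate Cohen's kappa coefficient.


P_o = 80/147 = 0.544218
P_e = (75*108 + 72*39) / 21609 = 0.50479
kappa = (P_o - P_e) / (1 - P_e)
kappa = (0.544218 - 0.50479) / (1 - 0.50479)
kappa = 0.0796

0.0796


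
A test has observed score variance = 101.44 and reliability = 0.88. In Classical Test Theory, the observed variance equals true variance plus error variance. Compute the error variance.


var_true = rxx * var_obs = 0.88 * 101.44 = 89.2672
var_error = var_obs - var_true
var_error = 101.44 - 89.2672
var_error = 12.1728

12.1728


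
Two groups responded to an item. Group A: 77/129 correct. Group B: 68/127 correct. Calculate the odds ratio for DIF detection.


Odds_A = 77/52 = 1.4808
Odds_B = 68/59 = 1.1525
OR = Odds_A / Odds_B = 1.4808 / 1.1525
Exactly, OR = (77 * 59) / (52 * 68) = 4543 / 3536
OR = 1.2848

1.2848


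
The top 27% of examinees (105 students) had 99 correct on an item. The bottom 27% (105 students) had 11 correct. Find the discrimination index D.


p_upper = 99/105 = 0.9429
p_lower = 11/105 = 0.1048
D = 0.9429 - 0.1048 = 0.8381

0.8381


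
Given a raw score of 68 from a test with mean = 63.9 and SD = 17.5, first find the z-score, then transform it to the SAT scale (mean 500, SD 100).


z = (X - mean) / SD = (68 - 63.9) / 17.5
z = 4.1 / 17.5
z = 0.2343
SAT-scale = SAT = 500 + 100z
Carry z at full precision (z = 4.1 / 17.5) into the conversion:
SAT-scale = 500 + 100 * (4.1 / 17.5) = 500 + 410 / 17.5
SAT-scale = 500 + 23.4286
SAT-scale = 523.4286

523.4286


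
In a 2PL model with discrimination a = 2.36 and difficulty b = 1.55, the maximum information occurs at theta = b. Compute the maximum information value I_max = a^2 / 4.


For 2PL, max info at theta = b = 1.55
I_max = a^2 / 4 = 2.36^2 / 4
= 5.5696 / 4
I_max = 1.3924

1.3924


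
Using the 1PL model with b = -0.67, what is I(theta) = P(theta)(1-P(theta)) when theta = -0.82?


P = 1/(1+exp(-(-0.82--0.67))) = 0.4626
I = P*(1-P) = 0.4626 * 0.5374
I = 0.2486

0.2486


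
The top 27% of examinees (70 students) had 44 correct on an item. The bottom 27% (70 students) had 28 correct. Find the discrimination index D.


p_upper = 44/70 = 0.6286
p_lower = 28/70 = 0.4
D = 0.6286 - 0.4 = 0.2286

0.2286


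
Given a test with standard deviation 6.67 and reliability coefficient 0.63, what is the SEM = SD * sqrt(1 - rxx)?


SEM = SD * sqrt(1 - rxx)
SEM = 6.67 * sqrt(1 - 0.63)
SEM = 6.67 * sqrt(0.37) = 6.67 * 0.608276
SEM = 4.0572

4.0572


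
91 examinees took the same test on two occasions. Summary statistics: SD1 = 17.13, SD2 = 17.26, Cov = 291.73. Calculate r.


r = cov(X,Y) / (SD_X * SD_Y)
r = 291.73 / (17.13 * 17.26)
r = 291.73 / 295.6638
r = 0.9867

0.9867


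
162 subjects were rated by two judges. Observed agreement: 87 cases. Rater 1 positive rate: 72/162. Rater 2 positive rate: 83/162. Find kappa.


P_o = 87/162 = 0.537037
P_e = (72*83 + 90*79) / 26244 = 0.498628
kappa = (P_o - P_e) / (1 - P_e)
kappa = (0.537037 - 0.498628) / (1 - 0.498628)
kappa = 0.0766

0.0766


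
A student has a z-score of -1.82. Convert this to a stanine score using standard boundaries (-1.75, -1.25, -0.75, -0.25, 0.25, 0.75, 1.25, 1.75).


Stanine boundaries: [-1.75, -1.25, -0.75, -0.25, 0.25, 0.75, 1.25, 1.75]
z = -1.82
Check each boundary:
  z < -1.75
  z < -1.25
  z < -0.75
  z < -0.25
  z < 0.25
  z < 0.75
  z < 1.25
  z < 1.75
Highest qualifying boundary gives stanine = 1

1


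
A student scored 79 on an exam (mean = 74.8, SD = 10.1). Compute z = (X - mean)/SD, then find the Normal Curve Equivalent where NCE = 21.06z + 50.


z = (X - mean) / SD = (79 - 74.8) / 10.1
z = 4.2 / 10.1
z = 0.4158
NCE = NCE = 21.06z + 50
Carry z at full precision (z = 4.2 / 10.1) into the conversion:
NCE = 21.06 * (4.2 / 10.1) + 50 = 88.452 / 10.1 + 50
NCE = 8.7576 + 50
NCE = 58.7576

58.7576


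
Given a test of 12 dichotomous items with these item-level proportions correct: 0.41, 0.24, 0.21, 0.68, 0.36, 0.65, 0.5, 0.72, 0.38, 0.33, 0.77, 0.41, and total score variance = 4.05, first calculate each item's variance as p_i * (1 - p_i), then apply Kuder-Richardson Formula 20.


For each item, compute p_i * q_i:
  Item 1: 0.41 * 0.59 = 0.2419
  Item 2: 0.24 * 0.76 = 0.1824
  Item 3: 0.21 * 0.79 = 0.1659
  Item 4: 0.68 * 0.32 = 0.2176
  Item 5: 0.36 * 0.64 = 0.2304
  Item 6: 0.65 * 0.35 = 0.2275
  Item 7: 0.5 * 0.5 = 0.25
  Item 8: 0.72 * 0.28 = 0.2016
  Item 9: 0.38 * 0.62 = 0.2356
  Item 10: 0.33 * 0.67 = 0.2211
  Item 11: 0.77 * 0.23 = 0.1771
  Item 12: 0.41 * 0.59 = 0.2419
Sum(p_i * q_i) = 0.2419 + 0.1824 + 0.1659 + 0.2176 + 0.2304 + 0.2275 + 0.25 + 0.2016 + 0.2356 + 0.2211 + 0.1771 + 0.2419 = 2.593
KR-20 = (k/(k-1)) * (1 - Sum(p_i*q_i) / Var_total)
= (12/11) * (1 - 2.593/4.05)
= 1.0909 * 0.3598
KR-20 = 0.3925

0.3925


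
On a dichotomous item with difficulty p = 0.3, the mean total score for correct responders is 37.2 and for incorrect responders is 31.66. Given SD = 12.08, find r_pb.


q = 1 - p = 0.7
rpb = ((M1 - M0) / SD) * sqrt(p * q)
rpb = ((37.2 - 31.66) / 12.08) * sqrt(0.3 * 0.7)
rpb = 0.2102

0.2102


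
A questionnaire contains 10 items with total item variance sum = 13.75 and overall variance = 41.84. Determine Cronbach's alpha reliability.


alpha = (k/(k-1)) * (1 - sum(si^2)/s_total^2)
= (10/9) * (1 - 13.75/41.84)
alpha = 0.746

0.746


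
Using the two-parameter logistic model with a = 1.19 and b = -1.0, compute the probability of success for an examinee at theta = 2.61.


a*(theta - b) = 1.19 * (2.61 - -1.0) = 4.2959
exp(-4.2959) = 0.0136
P = 1 / (1 + 0.0136)
P = 0.9866

0.9866


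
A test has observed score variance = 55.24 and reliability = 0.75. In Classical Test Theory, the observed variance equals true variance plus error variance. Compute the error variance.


var_true = rxx * var_obs = 0.75 * 55.24 = 41.43
var_error = var_obs - var_true
var_error = 55.24 - 41.43
var_error = 13.81

13.81


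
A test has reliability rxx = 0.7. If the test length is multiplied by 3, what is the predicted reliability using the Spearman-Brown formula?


r_new = (n * rxx) / (1 + (n-1) * rxx)
r_new = (3 * 0.7) / (1 + 2 * 0.7)
r_new = 2.1 / 2.4
r_new = 0.875

0.875


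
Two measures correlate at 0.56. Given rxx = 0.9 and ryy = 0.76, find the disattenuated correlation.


r_corrected = rxy / sqrt(rxx * ryy)
= 0.56 / sqrt(0.9 * 0.76)
= 0.56 / sqrt(0.684)
= 0.56 / 0.827043
r_corrected = 0.6771

0.6771


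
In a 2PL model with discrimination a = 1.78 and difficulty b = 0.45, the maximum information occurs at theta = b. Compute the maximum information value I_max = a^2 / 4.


For 2PL, max info at theta = b = 0.45
I_max = a^2 / 4 = 1.78^2 / 4
= 3.1684 / 4
I_max = 0.7921

0.7921


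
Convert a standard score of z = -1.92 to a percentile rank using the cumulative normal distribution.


CDF(z) = 0.5 * (1 + erf(z/sqrt(2)))
erf(-1.3576) = -0.9451
CDF = 0.0274
Percentile rank = 0.0274 * 100 = 2.74

2.74


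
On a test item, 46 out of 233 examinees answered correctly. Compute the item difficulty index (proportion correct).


Item difficulty p = number correct / total examinees
p = 46 / 233
p = 0.1974

0.1974


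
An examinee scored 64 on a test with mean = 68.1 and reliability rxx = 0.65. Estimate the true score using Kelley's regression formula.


T_est = rxx * X + (1 - rxx) * mean
T_est = 0.65 * 64 + 0.35 * 68.1
T_est = 41.6 + 23.835
T_est = 65.435

65.435


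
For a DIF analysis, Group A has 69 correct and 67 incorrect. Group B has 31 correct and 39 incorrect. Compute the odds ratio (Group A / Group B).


Odds_A = 69/67 = 1.0299
Odds_B = 31/39 = 0.7949
OR = Odds_A / Odds_B = 1.0299 / 0.7949
Exactly, OR = (69 * 39) / (67 * 31) = 2691 / 2077
OR = 1.2956

1.2956


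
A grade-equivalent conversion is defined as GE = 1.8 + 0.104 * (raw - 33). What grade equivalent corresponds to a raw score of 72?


raw - median = 72 - 33 = 39
slope * diff = 0.104 * 39 = 4.056
GE = 1.8 + 4.056
GE = 5.856

5.856


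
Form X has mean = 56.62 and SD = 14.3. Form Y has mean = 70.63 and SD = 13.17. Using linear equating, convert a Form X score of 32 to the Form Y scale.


slope = SD_Y / SD_X = 13.17 / 14.3 ~ 0.921
intercept = mean_Y - slope * mean_X = 70.63 - (13.17 / 14.3) * 56.62 ~ 18.4842
Y = slope * X + intercept. To avoid rounding drift from the rounded slope/intercept, evaluate the equivalent form Y = mean_Y + SD_Y * (X - mean_X) / SD_X at full precision:
Y = 70.63 + 13.17 * (32 - 56.62) / 14.3
Y = 70.63 - 13.17 * 24.62 / 14.3
Y = 70.63 - 324.2454 / 14.3
Y = 70.63 - 22.6745
Y = 47.9555

47.9555


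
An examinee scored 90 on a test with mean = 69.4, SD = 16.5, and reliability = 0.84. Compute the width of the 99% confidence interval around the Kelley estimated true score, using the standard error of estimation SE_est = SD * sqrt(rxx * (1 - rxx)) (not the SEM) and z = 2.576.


True score estimate = 0.84*90 + 0.16*69.4 = 86.704
SE_est = SD * sqrt(rxx * (1 - rxx)) = 16.5 * sqrt(0.84 * 0.16) = 16.5 * sqrt(0.1344) = 6.049
CI = T_est +/- z * SE_est, so width = 2 * z * SE_est = 2 * 2.576 * 6.049
Width = 31.1644

31.1644


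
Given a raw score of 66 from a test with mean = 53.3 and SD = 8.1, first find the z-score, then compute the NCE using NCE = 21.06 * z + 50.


z = (X - mean) / SD = (66 - 53.3) / 8.1
z = 12.7 / 8.1
z = 1.5679
NCE = NCE = 21.06z + 50
Carry z at full precision (z = 12.7 / 8.1) into the conversion:
NCE = 21.06 * (12.7 / 8.1) + 50 = 267.462 / 8.1 + 50
NCE = 33.02 + 50
NCE = 83.02

83.02


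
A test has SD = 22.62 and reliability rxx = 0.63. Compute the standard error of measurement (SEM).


SEM = SD * sqrt(1 - rxx)
SEM = 22.62 * sqrt(1 - 0.63)
SEM = 22.62 * sqrt(0.37) = 22.62 * 0.608276
SEM = 13.7592

13.7592


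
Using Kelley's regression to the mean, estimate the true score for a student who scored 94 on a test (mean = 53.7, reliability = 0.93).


T_est = rxx * X + (1 - rxx) * mean
T_est = 0.93 * 94 + 0.07 * 53.7
T_est = 87.42 + 3.759
T_est = 91.179

91.179


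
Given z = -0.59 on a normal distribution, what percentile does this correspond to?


CDF(z) = 0.5 * (1 + erf(z/sqrt(2)))
erf(-0.4172) = -0.4448
CDF = 0.2776
Percentile rank = 0.2776 * 100 = 27.76

27.76


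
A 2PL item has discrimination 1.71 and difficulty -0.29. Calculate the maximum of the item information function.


For 2PL, max info at theta = b = -0.29
I_max = a^2 / 4 = 1.71^2 / 4
= 2.9241 / 4
I_max = 0.731

0.731


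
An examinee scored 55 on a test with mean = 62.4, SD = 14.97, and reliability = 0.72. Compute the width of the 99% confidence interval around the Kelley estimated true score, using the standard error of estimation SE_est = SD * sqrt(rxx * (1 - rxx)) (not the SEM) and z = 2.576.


True score estimate = 0.72*55 + 0.28*62.4 = 57.072
SE_est = SD * sqrt(rxx * (1 - rxx)) = 14.97 * sqrt(0.72 * 0.28) = 14.97 * sqrt(0.2016) = 6.721513
CI = T_est +/- z * SE_est, so width = 2 * z * SE_est = 2 * 2.576 * 6.721513
Width = 34.6292

34.6292


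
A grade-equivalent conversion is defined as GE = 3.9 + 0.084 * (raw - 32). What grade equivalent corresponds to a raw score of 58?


raw - median = 58 - 32 = 26
slope * diff = 0.084 * 26 = 2.184
GE = 3.9 + 2.184
GE = 6.084

6.084


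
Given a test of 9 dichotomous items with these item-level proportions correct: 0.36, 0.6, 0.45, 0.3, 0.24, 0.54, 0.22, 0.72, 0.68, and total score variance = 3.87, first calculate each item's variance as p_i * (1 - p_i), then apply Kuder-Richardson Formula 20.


For each item, compute p_i * q_i:
  Item 1: 0.36 * 0.64 = 0.2304
  Item 2: 0.6 * 0.4 = 0.24
  Item 3: 0.45 * 0.55 = 0.2475
  Item 4: 0.3 * 0.7 = 0.21
  Item 5: 0.24 * 0.76 = 0.1824
  Item 6: 0.54 * 0.46 = 0.2484
  Item 7: 0.22 * 0.78 = 0.1716
  Item 8: 0.72 * 0.28 = 0.2016
  Item 9: 0.68 * 0.32 = 0.2176
Sum(p_i * q_i) = 0.2304 + 0.24 + 0.2475 + 0.21 + 0.1824 + 0.2484 + 0.1716 + 0.2016 + 0.2176 = 1.9495
KR-20 = (k/(k-1)) * (1 - Sum(p_i*q_i) / Var_total)
= (9/8) * (1 - 1.9495/3.87)
= 1.125 * 0.4963
KR-20 = 0.5583

0.5583


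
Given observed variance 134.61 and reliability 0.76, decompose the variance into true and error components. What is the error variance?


var_true = rxx * var_obs = 0.76 * 134.61 = 102.3036
var_error = var_obs - var_true
var_error = 134.61 - 102.3036
var_error = 32.3064

32.3064


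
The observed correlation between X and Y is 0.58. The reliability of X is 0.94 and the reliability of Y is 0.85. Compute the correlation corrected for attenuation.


r_corrected = rxy / sqrt(rxx * ryy)
= 0.58 / sqrt(0.94 * 0.85)
= 0.58 / sqrt(0.799)
= 0.58 / 0.893868
r_corrected = 0.6489

0.6489


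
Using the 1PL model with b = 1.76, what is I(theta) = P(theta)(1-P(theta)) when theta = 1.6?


P = 1/(1+exp(-(1.6-1.76))) = 0.4601
I = P*(1-P) = 0.4601 * 0.5399
I = 0.2484

0.2484


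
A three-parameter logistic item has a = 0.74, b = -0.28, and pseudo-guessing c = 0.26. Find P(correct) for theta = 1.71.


logit = 0.74*(1.71 - -0.28) = 1.4726
P* = 1/(1 + exp(-1.4726)) = 0.8135
P = 0.26 + (1 - 0.26) * 0.8135
P = 0.862

0.862


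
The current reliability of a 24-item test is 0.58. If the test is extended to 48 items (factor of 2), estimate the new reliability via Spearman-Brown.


r_new = (n * rxx) / (1 + (n-1) * rxx)
r_new = (2 * 0.58) / (1 + 1 * 0.58)
r_new = 1.16 / 1.58
r_new = 0.7342

0.7342


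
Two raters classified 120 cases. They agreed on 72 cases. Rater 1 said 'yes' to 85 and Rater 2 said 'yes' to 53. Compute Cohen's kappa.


P_o = 72/120 = 0.6
P_e = (85*53 + 35*67) / 14400 = 0.475694
kappa = (P_o - P_e) / (1 - P_e)
kappa = (0.6 - 0.475694) / (1 - 0.475694)
kappa = 0.2371

0.2371


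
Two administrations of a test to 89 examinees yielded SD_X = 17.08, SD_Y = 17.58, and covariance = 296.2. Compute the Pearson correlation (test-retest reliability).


r = cov(X,Y) / (SD_X * SD_Y)
r = 296.2 / (17.08 * 17.58)
r = 296.2 / 300.2664
r = 0.9865

0.9865


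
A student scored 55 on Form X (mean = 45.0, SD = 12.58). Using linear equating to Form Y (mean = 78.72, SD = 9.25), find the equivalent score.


slope = SD_Y / SD_X = 9.25 / 12.58 ~ 0.7353
intercept = mean_Y - slope * mean_X = 78.72 - (9.25 / 12.58) * 45.0 ~ 45.6318
Y = slope * X + intercept. To avoid rounding drift from the rounded slope/intercept, evaluate the equivalent form Y = mean_Y + SD_Y * (X - mean_X) / SD_X at full precision:
Y = 78.72 + 9.25 * (55 - 45.0) / 12.58
Y = 78.72 + 9.25 * 10.0 / 12.58
Y = 78.72 + 92.5 / 12.58
Y = 78.72 + 7.3529
Y = 86.0729

86.0729


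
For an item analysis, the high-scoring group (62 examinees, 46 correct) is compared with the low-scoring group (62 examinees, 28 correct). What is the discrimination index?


p_upper = 46/62 = 0.7419
p_lower = 28/62 = 0.4516
D = 0.7419 - 0.4516 = 0.2903

0.2903


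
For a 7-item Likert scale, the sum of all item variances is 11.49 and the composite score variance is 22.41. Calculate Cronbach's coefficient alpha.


alpha = (k/(k-1)) * (1 - sum(si^2)/s_total^2)
= (7/6) * (1 - 11.49/22.41)
alpha = 0.5685

0.5685


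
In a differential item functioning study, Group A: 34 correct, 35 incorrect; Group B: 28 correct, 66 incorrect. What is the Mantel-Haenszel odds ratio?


Odds_A = 34/35 = 0.9714
Odds_B = 28/66 = 0.4242
OR = Odds_A / Odds_B = 0.9714 / 0.4242
Exactly, OR = (34 * 66) / (35 * 28) = 2244 / 980
OR = 2.2898

2.2898


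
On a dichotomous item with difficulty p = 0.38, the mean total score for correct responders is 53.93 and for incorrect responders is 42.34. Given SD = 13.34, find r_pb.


q = 1 - p = 0.62
rpb = ((M1 - M0) / SD) * sqrt(p * q)
rpb = ((53.93 - 42.34) / 13.34) * sqrt(0.38 * 0.62)
rpb = 0.4217

0.4217


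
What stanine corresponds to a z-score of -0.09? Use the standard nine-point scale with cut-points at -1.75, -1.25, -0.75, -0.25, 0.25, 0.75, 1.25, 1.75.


Stanine boundaries: [-1.75, -1.25, -0.75, -0.25, 0.25, 0.75, 1.25, 1.75]
z = -0.09
Check each boundary:
  z >= -1.75 -> could be stanine 2
  z >= -1.25 -> could be stanine 3
  z >= -0.75 -> could be stanine 4
  z >= -0.25 -> could be stanine 5
  z < 0.25
  z < 0.75
  z < 1.25
  z < 1.75
Highest qualifying boundary gives stanine = 5

5


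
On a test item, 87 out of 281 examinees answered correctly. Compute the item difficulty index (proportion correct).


Item difficulty p = number correct / total examinees
p = 87 / 281
p = 0.3096

0.3096


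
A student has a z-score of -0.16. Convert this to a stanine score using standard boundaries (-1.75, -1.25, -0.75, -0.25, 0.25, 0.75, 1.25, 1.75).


Stanine boundaries: [-1.75, -1.25, -0.75, -0.25, 0.25, 0.75, 1.25, 1.75]
z = -0.16
Check each boundary:
  z >= -1.75 -> could be stanine 2
  z >= -1.25 -> could be stanine 3
  z >= -0.75 -> could be stanine 4
  z >= -0.25 -> could be stanine 5
  z < 0.25
  z < 0.75
  z < 1.25
  z < 1.75
Highest qualifying boundary gives stanine = 5

5


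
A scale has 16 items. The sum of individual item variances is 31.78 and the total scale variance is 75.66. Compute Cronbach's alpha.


alpha = (k/(k-1)) * (1 - sum(si^2)/s_total^2)
= (16/15) * (1 - 31.78/75.66)
alpha = 0.6186

0.6186


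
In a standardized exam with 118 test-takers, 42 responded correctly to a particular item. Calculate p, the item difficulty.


Item difficulty p = number correct / total examinees
p = 42 / 118
p = 0.3559

0.3559


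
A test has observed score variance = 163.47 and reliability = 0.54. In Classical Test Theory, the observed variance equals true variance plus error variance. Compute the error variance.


var_true = rxx * var_obs = 0.54 * 163.47 = 88.2738
var_error = var_obs - var_true
var_error = 163.47 - 88.2738
var_error = 75.1962

75.1962


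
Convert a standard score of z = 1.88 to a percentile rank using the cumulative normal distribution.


CDF(z) = 0.5 * (1 + erf(z/sqrt(2)))
erf(1.3294) = 0.9399
CDF = 0.9699
Percentile rank = 0.9699 * 100 = 96.99

96.99


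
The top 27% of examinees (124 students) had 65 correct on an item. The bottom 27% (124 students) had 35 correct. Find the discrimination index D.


p_upper = 65/124 = 0.5242
p_lower = 35/124 = 0.2823
D = 0.5242 - 0.2823 = 0.2419

0.2419


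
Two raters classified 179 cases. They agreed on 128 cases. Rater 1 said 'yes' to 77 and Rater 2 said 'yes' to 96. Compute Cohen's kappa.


P_o = 128/179 = 0.715084
P_e = (77*96 + 102*83) / 32041 = 0.494928
kappa = (P_o - P_e) / (1 - P_e)
kappa = (0.715084 - 0.494928) / (1 - 0.494928)
kappa = 0.4359

0.4359


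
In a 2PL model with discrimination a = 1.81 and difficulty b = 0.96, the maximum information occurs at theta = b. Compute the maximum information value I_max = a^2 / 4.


For 2PL, max info at theta = b = 0.96
I_max = a^2 / 4 = 1.81^2 / 4
= 3.2761 / 4
I_max = 0.819

0.819


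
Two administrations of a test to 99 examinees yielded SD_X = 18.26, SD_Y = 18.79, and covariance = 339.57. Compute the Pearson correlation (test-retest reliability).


r = cov(X,Y) / (SD_X * SD_Y)
r = 339.57 / (18.26 * 18.79)
r = 339.57 / 343.1054
r = 0.9897

0.9897


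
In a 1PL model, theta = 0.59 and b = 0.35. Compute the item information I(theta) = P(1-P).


P = 1/(1+exp(-(0.59-0.35))) = 0.5597
I = P*(1-P) = 0.5597 * 0.4403
I = 0.2464

0.2464


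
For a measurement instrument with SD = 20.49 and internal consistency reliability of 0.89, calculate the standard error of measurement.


SEM = SD * sqrt(1 - rxx)
SEM = 20.49 * sqrt(1 - 0.89)
SEM = 20.49 * sqrt(0.11) = 20.49 * 0.331662
SEM = 6.7958

6.7958


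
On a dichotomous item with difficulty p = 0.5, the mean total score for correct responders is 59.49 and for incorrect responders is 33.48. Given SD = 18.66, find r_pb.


q = 1 - p = 0.5
rpb = ((M1 - M0) / SD) * sqrt(p * q)
rpb = ((59.49 - 33.48) / 18.66) * sqrt(0.5 * 0.5)
rpb = 0.6969

0.6969


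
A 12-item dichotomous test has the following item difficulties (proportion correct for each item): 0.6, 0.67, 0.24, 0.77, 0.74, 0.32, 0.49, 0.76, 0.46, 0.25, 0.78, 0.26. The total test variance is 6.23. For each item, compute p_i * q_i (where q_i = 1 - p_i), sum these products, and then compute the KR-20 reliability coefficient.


For each item, compute p_i * q_i:
  Item 1: 0.6 * 0.4 = 0.24
  Item 2: 0.67 * 0.33 = 0.2211
  Item 3: 0.24 * 0.76 = 0.1824
  Item 4: 0.77 * 0.23 = 0.1771
  Item 5: 0.74 * 0.26 = 0.1924
  Item 6: 0.32 * 0.68 = 0.2176
  Item 7: 0.49 * 0.51 = 0.2499
  Item 8: 0.76 * 0.24 = 0.1824
  Item 9: 0.46 * 0.54 = 0.2484
  Item 10: 0.25 * 0.75 = 0.1875
  Item 11: 0.78 * 0.22 = 0.1716
  Item 12: 0.26 * 0.74 = 0.1924
Sum(p_i * q_i) = 0.24 + 0.2211 + 0.1824 + 0.1771 + 0.1924 + 0.2176 + 0.2499 + 0.1824 + 0.2484 + 0.1875 + 0.1716 + 0.1924 = 2.4628
KR-20 = (k/(k-1)) * (1 - Sum(p_i*q_i) / Var_total)
= (12/11) * (1 - 2.4628/6.23)
= 1.0909 * 0.6047
KR-20 = 0.6597

0.6597


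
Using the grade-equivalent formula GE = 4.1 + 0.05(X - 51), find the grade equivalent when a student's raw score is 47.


raw - median = 47 - 51 = -4
slope * diff = 0.05 * -4 = -0.2
GE = 4.1 + -0.2
GE = 3.9

3.9


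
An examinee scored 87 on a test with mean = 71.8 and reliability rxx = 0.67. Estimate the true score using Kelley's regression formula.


T_est = rxx * X + (1 - rxx) * mean
T_est = 0.67 * 87 + 0.33 * 71.8
T_est = 58.29 + 23.694
T_est = 81.984

81.984


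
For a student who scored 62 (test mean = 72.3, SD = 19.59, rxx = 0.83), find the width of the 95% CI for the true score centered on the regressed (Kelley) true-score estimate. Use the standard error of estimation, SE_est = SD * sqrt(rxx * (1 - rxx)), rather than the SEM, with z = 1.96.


True score estimate = 0.83*62 + 0.17*72.3 = 63.751
SE_est = SD * sqrt(rxx * (1 - rxx)) = 19.59 * sqrt(0.83 * 0.17) = 19.59 * sqrt(0.1411) = 7.358647
CI = T_est +/- z * SE_est, so width = 2 * z * SE_est = 2 * 1.96 * 7.358647
Width = 28.8459

28.8459


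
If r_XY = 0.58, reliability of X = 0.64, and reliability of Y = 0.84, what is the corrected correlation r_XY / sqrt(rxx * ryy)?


r_corrected = rxy / sqrt(rxx * ryy)
= 0.58 / sqrt(0.64 * 0.84)
= 0.58 / sqrt(0.5376)
= 0.58 / 0.733212
r_corrected = 0.791

0.791


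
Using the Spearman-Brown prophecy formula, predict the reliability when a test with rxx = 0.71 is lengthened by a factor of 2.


r_new = (n * rxx) / (1 + (n-1) * rxx)
r_new = (2 * 0.71) / (1 + 1 * 0.71)
r_new = 1.42 / 1.71
r_new = 0.8304

0.8304


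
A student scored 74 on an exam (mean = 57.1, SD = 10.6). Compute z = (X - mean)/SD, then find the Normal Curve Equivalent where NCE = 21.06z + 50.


z = (X - mean) / SD = (74 - 57.1) / 10.6
z = 16.9 / 10.6
z = 1.5943
NCE = NCE = 21.06z + 50
Carry z at full precision (z = 16.9 / 10.6) into the conversion:
NCE = 21.06 * (16.9 / 10.6) + 50 = 355.914 / 10.6 + 50
NCE = 33.5768 + 50
NCE = 83.5768

83.5768


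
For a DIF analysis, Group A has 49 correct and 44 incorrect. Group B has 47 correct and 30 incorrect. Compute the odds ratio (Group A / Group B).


Odds_A = 49/44 = 1.1136
Odds_B = 47/30 = 1.5667
OR = Odds_A / Odds_B = 1.1136 / 1.5667
Exactly, OR = (49 * 30) / (44 * 47) = 1470 / 2068
OR = 0.7108

0.7108


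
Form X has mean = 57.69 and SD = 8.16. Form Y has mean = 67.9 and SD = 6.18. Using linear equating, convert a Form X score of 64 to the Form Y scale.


slope = SD_Y / SD_X = 6.18 / 8.16 ~ 0.7574
intercept = mean_Y - slope * mean_X = 67.9 - (6.18 / 8.16) * 57.69 ~ 24.2083
Y = slope * X + intercept. To avoid rounding drift from the rounded slope/intercept, evaluate the equivalent form Y = mean_Y + SD_Y * (X - mean_X) / SD_X at full precision:
Y = 67.9 + 6.18 * (64 - 57.69) / 8.16
Y = 67.9 + 6.18 * 6.31 / 8.16
Y = 67.9 + 38.9958 / 8.16
Y = 67.9 + 4.7789
Y = 72.6789

72.6789


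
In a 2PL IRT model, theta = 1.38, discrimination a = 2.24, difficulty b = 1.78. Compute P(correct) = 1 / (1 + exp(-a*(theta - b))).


a*(theta - b) = 2.24 * (1.38 - 1.78) = -0.896
exp(--0.896) = 2.4498
P = 1 / (1 + 2.4498)
P = 0.2899

0.2899


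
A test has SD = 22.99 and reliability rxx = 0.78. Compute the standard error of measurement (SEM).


SEM = SD * sqrt(1 - rxx)
SEM = 22.99 * sqrt(1 - 0.78)
SEM = 22.99 * sqrt(0.22) = 22.99 * 0.469042
SEM = 10.7833

10.7833


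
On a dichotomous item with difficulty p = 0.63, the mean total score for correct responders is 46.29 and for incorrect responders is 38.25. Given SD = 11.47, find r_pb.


q = 1 - p = 0.37
rpb = ((M1 - M0) / SD) * sqrt(p * q)
rpb = ((46.29 - 38.25) / 11.47) * sqrt(0.63 * 0.37)
rpb = 0.3384

0.3384


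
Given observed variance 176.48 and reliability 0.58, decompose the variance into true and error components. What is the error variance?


var_true = rxx * var_obs = 0.58 * 176.48 = 102.3584
var_error = var_obs - var_true
var_error = 176.48 - 102.3584
var_error = 74.1216

74.1216


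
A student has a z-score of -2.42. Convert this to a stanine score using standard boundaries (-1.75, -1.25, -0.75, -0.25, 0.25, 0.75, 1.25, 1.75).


Stanine boundaries: [-1.75, -1.25, -0.75, -0.25, 0.25, 0.75, 1.25, 1.75]
z = -2.42
Check each boundary:
  z < -1.75
  z < -1.25
  z < -0.75
  z < -0.25
  z < 0.25
  z < 0.75
  z < 1.25
  z < 1.75
Highest qualifying boundary gives stanine = 1

1


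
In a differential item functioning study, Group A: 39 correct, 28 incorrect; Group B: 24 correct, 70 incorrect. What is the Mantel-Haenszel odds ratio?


Odds_A = 39/28 = 1.3929
Odds_B = 24/70 = 0.3429
OR = Odds_A / Odds_B = 1.3929 / 0.3429
Exactly, OR = (39 * 70) / (28 * 24) = 2730 / 672
OR = 4.0625

4.0625


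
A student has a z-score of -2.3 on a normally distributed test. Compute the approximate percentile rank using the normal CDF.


CDF(z) = 0.5 * (1 + erf(z/sqrt(2)))
erf(-1.6263) = -0.9786
CDF = 0.0107
Percentile rank = 0.0107 * 100 = 1.07

1.07


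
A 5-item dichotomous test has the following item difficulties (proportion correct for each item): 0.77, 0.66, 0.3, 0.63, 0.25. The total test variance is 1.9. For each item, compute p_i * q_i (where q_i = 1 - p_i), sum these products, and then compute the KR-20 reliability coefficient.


For each item, compute p_i * q_i:
  Item 1: 0.77 * 0.23 = 0.1771
  Item 2: 0.66 * 0.34 = 0.2244
  Item 3: 0.3 * 0.7 = 0.21
  Item 4: 0.63 * 0.37 = 0.2331
  Item 5: 0.25 * 0.75 = 0.1875
Sum(p_i * q_i) = 0.1771 + 0.2244 + 0.21 + 0.2331 + 0.1875 = 1.0321
KR-20 = (k/(k-1)) * (1 - Sum(p_i*q_i) / Var_total)
= (5/4) * (1 - 1.0321/1.9)
= 1.25 * 0.4568
KR-20 = 0.571

0.571


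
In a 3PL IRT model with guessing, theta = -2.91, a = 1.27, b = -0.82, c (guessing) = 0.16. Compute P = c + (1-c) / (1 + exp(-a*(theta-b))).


logit = 1.27*(-2.91 - -0.82) = -2.6543
P* = 1/(1 + exp(--2.6543)) = 0.0657
P = 0.16 + (1 - 0.16) * 0.0657
P = 0.2152

0.2152


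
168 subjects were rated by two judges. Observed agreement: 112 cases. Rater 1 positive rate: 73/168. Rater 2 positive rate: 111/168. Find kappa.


P_o = 112/168 = 0.666667
P_e = (73*111 + 95*57) / 28224 = 0.478954
kappa = (P_o - P_e) / (1 - P_e)
kappa = (0.666667 - 0.478954) / (1 - 0.478954)
kappa = 0.3603

0.3603
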